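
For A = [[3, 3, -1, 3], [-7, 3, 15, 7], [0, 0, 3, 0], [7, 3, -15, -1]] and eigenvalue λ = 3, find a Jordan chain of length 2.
v_1 = [[2, 0, 1, 0]]^T, v_2 = [[-1, 1, 0, -1]]^T

We seek v_1 ∈ ker((A - 3I)^2) \ ker(A - 3I), then set v_{i+1} = (A - 3I) v_i.

One such chain is v_1 = [[2, 0, 1, 0]]^T, v_2 = [[-1, 1, 0, -1]]^T. Check: (A - 3I) v_2 = [[0, 0, 0, 0]]^T = 0.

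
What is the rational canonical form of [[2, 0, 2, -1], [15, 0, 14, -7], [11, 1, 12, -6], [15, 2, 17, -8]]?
R = [[0, 0, 0, -1], [1, 0, 0, -6], [0, 1, 0, -7], [0, 0, 1, 6]]

The invariant factors of A (the non-unit diagonal entries of the Smith normal form of xI - A over ℚ[x]) are (x^2 - 3x - 1)^2, each dividing the next. The characteristic polynomial is their product, (x^2 - 3x - 1)^2.

The rational canonical form is the block-diagonal matrix of companion matrices C(f_i):
R = [[0, 0, 0, -1], [1, 0, 0, -6], [0, 1, 0, -7], [0, 0, 1, 6]].

Note the characteristic polynomial does not split into linear factors over ℚ, so A has no Jordan form over ℚ; the rational canonical form exists over any field.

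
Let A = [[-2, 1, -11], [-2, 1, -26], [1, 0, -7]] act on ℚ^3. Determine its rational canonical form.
The invariant factors of A (the non-unit diagonal entries of the Smith normal form of xI - A over ℚ[x]) are (x + 5)(x^2 + 3x + 3), each dividing the next. The characteristic polynomial is their product, (x + 5)(x^2 + 3x + 3).

The rational canonical form is the block-diagonal matrix of companion matrices C(f_i):
R = [[0, 0, -15], [1, 0, -18], [0, 1, -8]].

Note the characteristic polynomial does not split into linear factors over ℚ, so A has no Jordan form over ℚ; the rational canonical form exists over any field.

R = [[0, 0, -15], [1, 0, -18], [0, 1, -8]]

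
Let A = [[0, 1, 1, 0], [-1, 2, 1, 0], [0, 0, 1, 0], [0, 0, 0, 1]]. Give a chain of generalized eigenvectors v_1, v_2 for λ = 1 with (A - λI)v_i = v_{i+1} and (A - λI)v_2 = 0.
We seek v_1 ∈ ker((A - I)^2) \ ker(A - I), then set v_{i+1} = (A - I) v_i.

One such chain is v_1 = [[-3, -3, 1, -1]]^T, v_2 = [[1, 1, 0, 0]]^T. Check: (A - I) v_2 = [[0, 0, 0, 0]]^T = 0.

v_1 = [[-3, -3, 1, -1]]^T, v_2 = [[1, 1, 0, 0]]^T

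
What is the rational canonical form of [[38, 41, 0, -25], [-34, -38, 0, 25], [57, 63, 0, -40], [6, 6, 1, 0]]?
The invariant factors of A (the non-unit diagonal entries of the Smith normal form of xI - A over ℚ[x]) are (x^2 - 5)^2, each dividing the next. The characteristic polynomial is their product, (x^2 - 5)^2.

The rational canonical form is the block-diagonal matrix of companion matrices C(f_i):
R = [[0, 0, 0, -25], [1, 0, 0, 0], [0, 1, 0, 10], [0, 0, 1, 0]].

Note the characteristic polynomial does not split into linear factors over ℚ, so A has no Jordan form over ℚ; the rational canonical form exists over any field.

R = [[0, 0, 0, -25], [1, 0, 0, 0], [0, 1, 0, 10], [0, 0, 1, 0]]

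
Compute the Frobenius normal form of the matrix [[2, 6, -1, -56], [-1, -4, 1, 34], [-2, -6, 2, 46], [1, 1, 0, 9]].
R = [[0, 0, 0, 40], [1, 0, 0, -8], [0, 1, 0, -20], [0, 0, 1, 9]]

The invariant factors of A (the non-unit diagonal entries of the Smith normal form of xI - A over ℚ[x]) are (x - 5)(x - 2)(x^2 - 2x - 4), each dividing the next. The characteristic polynomial is their product, (x - 5)(x - 2)(x^2 - 2x - 4).

The rational canonical form is the block-diagonal matrix of companion matrices C(f_i):
R = [[0, 0, 0, 40], [1, 0, 0, -8], [0, 1, 0, -20], [0, 0, 1, 9]].

Note the characteristic polynomial does not split into linear factors over ℚ, so A has no Jordan form over ℚ; the rational canonical form exists over any field.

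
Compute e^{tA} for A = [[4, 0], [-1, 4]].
e^{tA} = [[e^{4*t}, 0], [-t*e^{4*t}, e^{4*t}]]

A has Jordan form J = [[4, 1], [0, 4]] with A = PJP^{-1}, so e^{tA} = P e^{tJ} P^{-1}.

For a Jordan block J_k(λ), e^{tJ_k(λ)} = e^{λt} · (I + tN + t^2 N^2/2! + ... + t^{k-1} N^{k-1}/(k-1)!) where N is the nilpotent superdiagonal part.

Assembling the blocks and conjugating back gives the entries of e^{tA} as shown above.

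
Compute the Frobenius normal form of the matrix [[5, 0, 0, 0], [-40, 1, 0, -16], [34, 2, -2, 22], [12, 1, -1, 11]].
The invariant factors of A (the non-unit diagonal entries of the Smith normal form of xI - A over ℚ[x]) are x - 5, x(x - 5)^2, each dividing the next. The characteristic polynomial is their product, x(x - 5)^3.

The rational canonical form is the block-diagonal matrix of companion matrices C(f_i):
R = [[5, 0, 0, 0], [0, 0, 0, 0], [0, 1, 0, -25], [0, 0, 1, 10]].

R = [[5, 0, 0, 0], [0, 0, 0, 0], [0, 1, 0, -25], [0, 0, 1, 10]]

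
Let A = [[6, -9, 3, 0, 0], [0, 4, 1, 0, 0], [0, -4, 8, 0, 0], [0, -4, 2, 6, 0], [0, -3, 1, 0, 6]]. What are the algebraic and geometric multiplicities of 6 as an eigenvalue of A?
The characteristic polynomial is (x - 6)^5, so the factor x - 6 appears with exponent 5: the algebraic multiplicity is 5.

rank(A - 6I) = 2, so the eigenspace has dimension 5 - 2 = 3: the geometric multiplicity is 3.

Since 3 < 5, A is not diagonalizable.

algebraic multiplicity 5, geometric multiplicity 3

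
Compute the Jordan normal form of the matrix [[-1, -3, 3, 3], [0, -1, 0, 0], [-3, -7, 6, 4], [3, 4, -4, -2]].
The characteristic polynomial is det(xI - A) = (x - 2)^2(x + 1)^2, so the eigenvalues are -1 (algebraic multiplicity 2), 2 (algebraic multiplicity 2).

For λ = -1: rank(A + I) = 2. The eigenspace has dimension 4 - 2 = 2, so there are 2 Jordan blocks; the rank sequence gives block sizes [1, 1].

For λ = 2: rank(A - 2I) = 3, rank((A - 2I)^2) = 2. The eigenspace has dimension 4 - 3 = 1, so there is 1 Jordan block; the rank sequence gives block sizes [2].

Assembling the blocks gives the Jordan form J above.

J = [[-1, 0, 0, 0], [0, -1, 0, 0], [0, 0, 2, 1], [0, 0, 0, 2]]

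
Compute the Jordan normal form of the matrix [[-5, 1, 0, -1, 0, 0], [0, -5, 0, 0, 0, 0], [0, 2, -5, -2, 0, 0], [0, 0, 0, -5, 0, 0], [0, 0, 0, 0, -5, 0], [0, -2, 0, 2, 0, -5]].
The characteristic polynomial is det(xI - A) = (x + 5)^6, so the eigenvalues are -5 (algebraic multiplicity 6).

For λ = -5: rank(A + 5I) = 1, rank((A + 5I)^2) = 0. The eigenspace has dimension 6 - 1 = 5, so there are 5 Jordan blocks; the rank sequence gives block sizes [2, 1, 1, 1, 1].

Assembling the blocks gives the Jordan form J above.

J = [[-5, 1, 0, 0, 0, 0], [0, -5, 0, 0, 0, 0], [0, 0, -5, 0, 0, 0], [0, 0, 0, -5, 0, 0], [0, 0, 0, 0, -5, 0], [0, 0, 0, 0, 0, -5]]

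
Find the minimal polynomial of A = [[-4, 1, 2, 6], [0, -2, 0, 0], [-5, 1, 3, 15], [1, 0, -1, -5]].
The characteristic polynomial factors as (x + 2)^4. The minimal polynomial is ∏(x - λ)^{k_λ} where k_λ is the size of the largest Jordan block at λ.

For λ = -2: rank(A + 2I) = 2, and the largest Jordan block has size 2 (the smallest k with rank((A + 2I)^k) = rank((A + 2I)^(k+1))).

So m_A(x) = (x + 2)^2.

m_A(x) = (x + 2)^2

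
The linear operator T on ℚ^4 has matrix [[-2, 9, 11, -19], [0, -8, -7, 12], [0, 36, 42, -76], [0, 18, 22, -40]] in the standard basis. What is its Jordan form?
J = [[-2, 1, 0, 0], [0, -2, 1, 0], [0, 0, -2, 0], [0, 0, 0, -2]]

The characteristic polynomial is det(xI - A) = (x + 2)^4, so the eigenvalues are -2 (algebraic multiplicity 4).

For λ = -2: rank(A + 2I) = 2, rank((A + 2I)^2) = 1, rank((A + 2I)^3) = 0. The eigenspace has dimension 4 - 2 = 2, so there are 2 Jordan blocks; the rank sequence gives block sizes [3, 1].

Assembling the blocks gives the Jordan form J above.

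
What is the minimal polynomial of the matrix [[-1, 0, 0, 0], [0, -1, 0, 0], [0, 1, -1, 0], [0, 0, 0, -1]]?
The characteristic polynomial factors as (x + 1)^4. The minimal polynomial is ∏(x - λ)^{k_λ} where k_λ is the size of the largest Jordan block at λ.

For λ = -1: rank(A + I) = 1, and the largest Jordan block has size 2 (the smallest k with rank((A + I)^k) = rank((A + I)^(k+1))).

So m_A(x) = (x + 1)^2.

m_A(x) = (x + 1)^2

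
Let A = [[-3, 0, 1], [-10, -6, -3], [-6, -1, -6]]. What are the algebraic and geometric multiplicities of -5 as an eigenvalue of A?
algebraic multiplicity 3, geometric multiplicity 1

The characteristic polynomial is (x + 5)^3, so the factor x + 5 appears with exponent 3: the algebraic multiplicity is 3.

rank(A + 5I) = 2, so the eigenspace has dimension 3 - 2 = 1: the geometric multiplicity is 1.

Since 1 < 3, A is not diagonalizable.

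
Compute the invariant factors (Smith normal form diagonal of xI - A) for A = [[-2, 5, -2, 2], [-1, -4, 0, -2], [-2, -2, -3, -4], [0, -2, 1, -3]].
The Jordan structure of A has elementary divisors (x + 3)^2, (x + 3)^2. Arranging the block sizes at each eigenvalue in decreasing order and taking row products gives the invariant factors.

Invariant factors (smallest first, each dividing the next): (x + 3)^2, (x + 3)^2.

Check: the last factor (x + 3)^2 is the minimal polynomial, and the product (x + 3)^4 is the characteristic polynomial.

(x + 3)^2, (x + 3)^2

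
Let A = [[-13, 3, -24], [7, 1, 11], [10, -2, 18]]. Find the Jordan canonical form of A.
The characteristic polynomial is det(xI - A) = (x - 2)^3, so the eigenvalues are 2 (algebraic multiplicity 3).

For λ = 2: rank(A - 2I) = 2, rank((A - 2I)^2) = 1, rank((A - 2I)^3) = 0. The eigenspace has dimension 3 - 2 = 1, so there is 1 Jordan block; the rank sequence gives block sizes [3].

Assembling the blocks gives the Jordan form J above.

J = [[2, 1, 0], [0, 2, 1], [0, 0, 2]]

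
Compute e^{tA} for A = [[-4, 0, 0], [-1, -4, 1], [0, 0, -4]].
e^{tA} = [[e^{-4*t}, 0, 0], [-t*e^{-4*t}, e^{-4*t}, t*e^{-4*t}], [0, 0, e^{-4*t}]]

A has Jordan form J = [[-4, 1, 0], [0, -4, 0], [0, 0, -4]] with A = PJP^{-1}, so e^{tA} = P e^{tJ} P^{-1}.

For a Jordan block J_k(λ), e^{tJ_k(λ)} = e^{λt} · (I + tN + t^2 N^2/2! + ... + t^{k-1} N^{k-1}/(k-1)!) where N is the nilpotent superdiagonal part.

Assembling the blocks and conjugating back gives the entries of e^{tA} as shown above.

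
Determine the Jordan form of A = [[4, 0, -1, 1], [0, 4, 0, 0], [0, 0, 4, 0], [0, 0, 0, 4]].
J = [[4, 1, 0, 0], [0, 4, 0, 0], [0, 0, 4, 0], [0, 0, 0, 4]]

The characteristic polynomial is det(xI - A) = (x - 4)^4, so the eigenvalues are 4 (algebraic multiplicity 4).

For λ = 4: rank(A - 4I) = 1, rank((A - 4I)^2) = 0. The eigenspace has dimension 4 - 1 = 3, so there are 3 Jordan blocks; the rank sequence gives block sizes [2, 1, 1].

Assembling the blocks gives the Jordan form J above.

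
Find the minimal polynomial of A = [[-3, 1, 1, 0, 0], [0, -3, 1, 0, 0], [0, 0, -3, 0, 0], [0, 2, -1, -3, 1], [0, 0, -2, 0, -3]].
m_A(x) = (x + 3)^3

The characteristic polynomial factors as (x + 3)^5. The minimal polynomial is ∏(x - λ)^{k_λ} where k_λ is the size of the largest Jordan block at λ.

For λ = -3: rank(A + 3I) = 3, and the largest Jordan block has size 3 (the smallest k with rank((A + 3I)^k) = rank((A + 3I)^(k+1))).

So m_A(x) = (x + 3)^3.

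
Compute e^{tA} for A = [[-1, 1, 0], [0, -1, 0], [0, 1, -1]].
A has Jordan form J = [[-1, 1, 0], [0, -1, 0], [0, 0, -1]] with A = PJP^{-1}, so e^{tA} = P e^{tJ} P^{-1}.

For a Jordan block J_k(λ), e^{tJ_k(λ)} = e^{λt} · (I + tN + t^2 N^2/2! + ... + t^{k-1} N^{k-1}/(k-1)!) where N is the nilpotent superdiagonal part.

Assembling the blocks and conjugating back gives the entries of e^{tA} as shown above.

e^{tA} = [[e^{-t}, t*e^{-t}, 0], [0, e^{-t}, 0], [0, t*e^{-t}, e^{-t}]]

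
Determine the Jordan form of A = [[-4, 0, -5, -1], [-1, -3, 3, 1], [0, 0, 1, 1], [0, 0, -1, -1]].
J = [[-4, 0, 0, 0], [0, -3, 0, 0], [0, 0, 0, 1], [0, 0, 0, 0]]

The characteristic polynomial is det(xI - A) = x^2(x + 3)(x + 4), so the eigenvalues are -4 (algebraic multiplicity 1), -3 (algebraic multiplicity 1), 0 (algebraic multiplicity 2).

For λ = -4: algebraic multiplicity 1 gives one 1×1 block.

For λ = -3: algebraic multiplicity 1 gives one 1×1 block.

For λ = 0: rank(A) = 3, rank(A^2) = 2. The eigenspace has dimension 4 - 3 = 1, so there is 1 Jordan block; the rank sequence gives block sizes [2].

Assembling the blocks gives the Jordan form J above.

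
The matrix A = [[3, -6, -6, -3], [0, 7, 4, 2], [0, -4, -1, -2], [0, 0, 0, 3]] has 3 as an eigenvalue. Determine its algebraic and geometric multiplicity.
The characteristic polynomial is (x - 3)^4, so the factor x - 3 appears with exponent 4: the algebraic multiplicity is 4.

rank(A - 3I) = 1, so the eigenspace has dimension 4 - 1 = 3: the geometric multiplicity is 3.

Since 3 < 4, A is not diagonalizable.

algebraic multiplicity 4, geometric multiplicity 3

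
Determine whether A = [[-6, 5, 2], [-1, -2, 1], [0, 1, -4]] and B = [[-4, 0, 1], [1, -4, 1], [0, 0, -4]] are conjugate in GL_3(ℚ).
Two matrices over a field are similar if and only if they have the same invariant factors.

Both A and B have characteristic polynomial (x + 4)^3 and minimal polynomial (x + 4)^3. Computing further, both have invariant factors (x + 4)^3. Hence A and B are similar.

Yes.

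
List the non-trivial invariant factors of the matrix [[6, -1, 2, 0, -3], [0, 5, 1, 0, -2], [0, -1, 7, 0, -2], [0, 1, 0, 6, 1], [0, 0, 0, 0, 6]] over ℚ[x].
The Jordan structure of A has elementary divisors (x - 6)^3, (x - 6), (x - 6). Arranging the block sizes at each eigenvalue in decreasing order and taking row products gives the invariant factors.

Invariant factors (smallest first, each dividing the next): x - 6, x - 6, (x - 6)^3.

Check: the last factor (x - 6)^3 is the minimal polynomial, and the product (x - 6)^5 is the characteristic polynomial.

x - 6, x - 6, (x - 6)^3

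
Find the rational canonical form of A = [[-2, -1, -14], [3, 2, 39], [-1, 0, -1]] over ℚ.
The invariant factors of A (the non-unit diagonal entries of the Smith normal form of xI - A over ℚ[x]) are (x + 4)(x^2 - 3x - 3), each dividing the next. The characteristic polynomial is their product, (x + 4)(x^2 - 3x - 3).

The rational canonical form is the block-diagonal matrix of companion matrices C(f_i):
R = [[0, 0, 12], [1, 0, 15], [0, 1, -1]].

Note the characteristic polynomial does not split into linear factors over ℚ, so A has no Jordan form over ℚ; the rational canonical form exists over any field.

R = [[0, 0, 12], [1, 0, 15], [0, 1, -1]]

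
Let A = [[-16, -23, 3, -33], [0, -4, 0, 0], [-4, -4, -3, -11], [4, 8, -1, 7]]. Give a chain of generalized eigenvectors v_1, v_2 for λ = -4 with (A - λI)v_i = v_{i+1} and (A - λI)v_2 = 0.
We seek v_1 ∈ ker((A + 4I)^2) \ ker(A + 4I), then set v_{i+1} = (A + 4I) v_i.

One such chain is v_1 = [[-1, 1, 0, 0]]^T, v_2 = [[-11, 0, 0, 4]]^T. Check: (A + 4I) v_2 = [[0, 0, 0, 0]]^T = 0.

v_1 = [[-1, 1, 0, 0]]^T, v_2 = [[-11, 0, 0, 4]]^T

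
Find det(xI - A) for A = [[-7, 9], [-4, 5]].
xI - A = [[x + 7, -9], [4, x - 5]].

Expanding det(xI - A) along the first row:
det(xI - A) = + (x + 7)·det([[x - 5]]) - (-9)·det([[4]]).

Evaluating gives χ_A(x) = x^2 + 2x + 1 = (x + 1)^2.

χ_A(x) = (x + 1)^2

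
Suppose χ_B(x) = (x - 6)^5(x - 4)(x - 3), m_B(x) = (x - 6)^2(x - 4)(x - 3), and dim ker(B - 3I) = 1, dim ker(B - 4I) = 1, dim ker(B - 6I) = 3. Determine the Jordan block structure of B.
Jordan blocks: (3, 1), (4, 1), (6, 2), (6, 2), (6, 1)

λ = 3: algebraic multiplicity 1 (exponent in χ_B), largest block size 1 (exponent in m_B), 1 block (geometric multiplicity). This forces block sizes [1].
λ = 4: algebraic multiplicity 1 (exponent in χ_B), largest block size 1 (exponent in m_B), 1 block (geometric multiplicity). This forces block sizes [1].
λ = 6: algebraic multiplicity 5 (exponent in χ_B), largest block size 2 (exponent in m_B), 3 blocks (geometric multiplicity). These force block sizes [2, 2, 1].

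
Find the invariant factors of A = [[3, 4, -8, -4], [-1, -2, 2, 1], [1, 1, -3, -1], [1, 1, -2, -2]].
The Jordan structure of A has elementary divisors (x + 1)^2, (x + 1), (x + 1). Arranging the block sizes at each eigenvalue in decreasing order and taking row products gives the invariant factors.

Invariant factors (smallest first, each dividing the next): x + 1, x + 1, (x + 1)^2.

Check: the last factor (x + 1)^2 is the minimal polynomial, and the product (x + 1)^4 is the characteristic polynomial.

x + 1, x + 1, (x + 1)^2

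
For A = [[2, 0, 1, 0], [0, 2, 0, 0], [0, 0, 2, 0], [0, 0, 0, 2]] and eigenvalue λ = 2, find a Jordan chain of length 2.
We seek v_1 ∈ ker((A - 2I)^2) \ ker(A - 2I), then set v_{i+1} = (A - 2I) v_i.

One such chain is v_1 = [[1, -2, 1, 2]]^T, v_2 = [[1, 0, 0, 0]]^T. Check: (A - 2I) v_2 = [[0, 0, 0, 0]]^T = 0.

v_1 = [[1, -2, 1, 2]]^T, v_2 = [[1, 0, 0, 0]]^T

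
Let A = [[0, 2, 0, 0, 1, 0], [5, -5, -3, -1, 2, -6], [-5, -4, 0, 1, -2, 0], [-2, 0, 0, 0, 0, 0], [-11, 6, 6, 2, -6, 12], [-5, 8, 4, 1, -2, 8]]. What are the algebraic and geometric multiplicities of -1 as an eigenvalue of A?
The characteristic polynomial is x^3(x + 1)^3, so the factor x + 1 appears with exponent 3: the algebraic multiplicity is 3.

rank(A + I) = 4, so the eigenspace has dimension 6 - 4 = 2: the geometric multiplicity is 2.

Since 2 < 3, A is not diagonalizable.

algebraic multiplicity 3, geometric multiplicity 2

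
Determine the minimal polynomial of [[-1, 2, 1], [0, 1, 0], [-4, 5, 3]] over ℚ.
m_A(x) = (x - 1)^3

The characteristic polynomial factors as (x - 1)^3. The minimal polynomial is ∏(x - λ)^{k_λ} where k_λ is the size of the largest Jordan block at λ.

For λ = 1: rank(A - I) = 2, and the largest Jordan block has size 3 (the smallest k with rank((A - I)^k) = rank((A - I)^(k+1))).

So m_A(x) = (x - 1)^3.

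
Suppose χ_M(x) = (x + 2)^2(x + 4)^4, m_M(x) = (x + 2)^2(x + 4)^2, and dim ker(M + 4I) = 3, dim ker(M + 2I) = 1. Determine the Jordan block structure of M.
λ = -4: algebraic multiplicity 4 (exponent in χ_M), largest block size 2 (exponent in m_M), 3 blocks (geometric multiplicity). These force block sizes [2, 1, 1].
λ = -2: algebraic multiplicity 2 (exponent in χ_M), largest block size 2 (exponent in m_M), 1 block (geometric multiplicity). This forces block sizes [2].

Jordan blocks: (-4, 2), (-4, 1), (-4, 1), (-2, 2)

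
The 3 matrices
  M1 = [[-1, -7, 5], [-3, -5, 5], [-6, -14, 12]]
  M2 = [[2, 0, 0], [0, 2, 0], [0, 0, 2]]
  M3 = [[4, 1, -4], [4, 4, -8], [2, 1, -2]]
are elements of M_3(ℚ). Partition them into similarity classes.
Characteristic polynomials: χ_{M1} = (x - 2)^3, χ_{M2} = (x - 2)^3, χ_{M3} = (x - 2)^3.

{M1, M3}: invariant factors x - 2, (x - 2)^2.

{M2}: invariant factors x - 2, x - 2, x - 2.

Matrices are similar if and only if their invariant-factor lists agree; the partition into similarity classes is {M1, M3}, {M2}.

2 classes: {M1, M3}, {M2}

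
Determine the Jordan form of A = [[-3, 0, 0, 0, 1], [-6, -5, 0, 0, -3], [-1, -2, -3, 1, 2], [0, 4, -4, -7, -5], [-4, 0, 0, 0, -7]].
The characteristic polynomial is det(xI - A) = (x + 5)^5, so the eigenvalues are -5 (algebraic multiplicity 5).

For λ = -5: rank(A + 5I) = 2, rank((A + 5I)^2) = 0. The eigenspace has dimension 5 - 2 = 3, so there are 3 Jordan blocks; the rank sequence gives block sizes [2, 2, 1].

Assembling the blocks gives the Jordan form J above.

J = [[-5, 1, 0, 0, 0], [0, -5, 0, 0, 0], [0, 0, -5, 1, 0], [0, 0, 0, -5, 0], [0, 0, 0, 0, -5]]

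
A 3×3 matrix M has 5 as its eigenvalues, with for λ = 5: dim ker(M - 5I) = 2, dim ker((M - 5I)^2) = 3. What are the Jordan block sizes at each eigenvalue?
Jordan blocks: (5, 2), (5, 1)

λ = 5: successive nullity increments [2, 1] count blocks of size ≥ k; block sizes are [2, 1].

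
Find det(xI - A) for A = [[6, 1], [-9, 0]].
χ_A(x) = (x - 3)^2

xI - A = [[x - 6, -1], [9, x]].

Expanding det(xI - A) along the first row:
det(xI - A) = + (x - 6)·det([[x]]) - (-1)·det([[9]]).

Evaluating gives χ_A(x) = x^2 - 6x + 9 = (x - 3)^2.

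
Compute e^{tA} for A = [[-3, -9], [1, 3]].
e^{tA} = [[1 - 3*t, -9*t], [t, 3*t + 1]]

A has Jordan form J = [[0, 1], [0, 0]] with A = PJP^{-1}, so e^{tA} = P e^{tJ} P^{-1}.

For a Jordan block J_k(λ), e^{tJ_k(λ)} = e^{λt} · (I + tN + t^2 N^2/2! + ... + t^{k-1} N^{k-1}/(k-1)!) where N is the nilpotent superdiagonal part.

Assembling the blocks and conjugating back gives the entries of e^{tA} as shown above.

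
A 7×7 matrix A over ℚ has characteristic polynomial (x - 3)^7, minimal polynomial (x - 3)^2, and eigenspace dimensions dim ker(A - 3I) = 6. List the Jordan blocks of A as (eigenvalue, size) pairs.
Jordan blocks: (3, 2), (3, 1), (3, 1), (3, 1), (3, 1), (3, 1)

λ = 3: algebraic multiplicity 7 (exponent in χ_A), largest block size 2 (exponent in m_A), 6 blocks (geometric multiplicity). These force block sizes [2, 1, 1, 1, 1, 1].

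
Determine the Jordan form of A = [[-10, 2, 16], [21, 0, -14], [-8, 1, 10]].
The characteristic polynomial is det(xI - A) = x^3, so the eigenvalues are 0 (algebraic multiplicity 3).

For λ = 0: rank(A) = 2, rank(A^2) = 1, rank(A^3) = 0. The eigenspace has dimension 3 - 2 = 1, so there is 1 Jordan block; the rank sequence gives block sizes [3].

Assembling the blocks gives the Jordan form J above.

J = [[0, 1, 0], [0, 0, 1], [0, 0, 0]]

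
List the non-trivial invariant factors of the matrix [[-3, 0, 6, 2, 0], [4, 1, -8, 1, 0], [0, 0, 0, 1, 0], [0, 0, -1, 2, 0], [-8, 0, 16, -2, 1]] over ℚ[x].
The Jordan structure of A has elementary divisors (x + 3), (x - 1)^3, (x - 1). Arranging the block sizes at each eigenvalue in decreasing order and taking row products gives the invariant factors.

Invariant factors (smallest first, each dividing the next): x - 1, (x - 1)^3(x + 3).

Check: the last factor (x - 1)^3(x + 3) is the minimal polynomial, and the product (x - 1)^4(x + 3) is the characteristic polynomial.

x - 1, (x - 1)^3(x + 3)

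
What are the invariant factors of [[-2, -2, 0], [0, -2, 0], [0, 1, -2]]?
The Jordan structure of A has elementary divisors (x + 2)^2, (x + 2). Arranging the block sizes at each eigenvalue in decreasing order and taking row products gives the invariant factors.

Invariant factors (smallest first, each dividing the next): x + 2, (x + 2)^2.

Check: the last factor (x + 2)^2 is the minimal polynomial, and the product (x + 2)^3 is the characteristic polynomial.

x + 2, (x + 2)^2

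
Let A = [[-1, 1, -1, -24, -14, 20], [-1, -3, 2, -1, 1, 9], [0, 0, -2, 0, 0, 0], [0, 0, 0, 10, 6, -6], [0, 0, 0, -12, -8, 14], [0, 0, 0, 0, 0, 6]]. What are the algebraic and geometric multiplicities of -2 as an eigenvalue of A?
The characteristic polynomial is (x - 6)(x - 4)(x + 2)^4, so the factor x + 2 appears with exponent 4: the algebraic multiplicity is 4.

rank(A + 2I) = 4, so the eigenspace has dimension 6 - 4 = 2: the geometric multiplicity is 2.

Since 2 < 4, A is not diagonalizable.

algebraic multiplicity 4, geometric multiplicity 2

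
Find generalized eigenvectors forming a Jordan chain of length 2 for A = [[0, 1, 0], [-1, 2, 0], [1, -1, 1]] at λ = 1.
We seek v_1 ∈ ker((A - I)^2) \ ker(A - I), then set v_{i+1} = (A - I) v_i.

One such chain is v_1 = [[2, 3, 1]]^T, v_2 = [[1, 1, -1]]^T. Check: (A - I) v_2 = [[0, 0, 0]]^T = 0.

v_1 = [[2, 3, 1]]^T, v_2 = [[1, 1, -1]]^T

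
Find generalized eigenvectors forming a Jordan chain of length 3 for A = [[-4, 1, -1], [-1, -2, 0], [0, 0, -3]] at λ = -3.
We seek v_1 ∈ ker((A + 3I)^3) \ ker((A + 3I)^2), then set v_{i+1} = (A + 3I) v_i.

One such chain is v_1 = [[1, 1, 1]]^T, v_2 = [[-1, 0, 0]]^T, v_3 = [[1, 1, 0]]^T. Check: (A + 3I) v_3 = [[0, 0, 0]]^T = 0.

v_1 = [[1, 1, 1]]^T, v_2 = [[-1, 0, 0]]^T, v_3 = [[1, 1, 0]]^T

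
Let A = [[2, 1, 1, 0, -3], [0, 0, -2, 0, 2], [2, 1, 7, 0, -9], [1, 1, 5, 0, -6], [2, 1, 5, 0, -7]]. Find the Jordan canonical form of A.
J = [[0, 1, 0, 0, 0], [0, 0, 0, 0, 0], [0, 0, 0, 1, 0], [0, 0, 0, 0, 0], [0, 0, 0, 0, 2]]

The characteristic polynomial is det(xI - A) = x^4(x - 2), so the eigenvalues are 0 (algebraic multiplicity 4), 2 (algebraic multiplicity 1).

For λ = 0: rank(A) = 3, rank(A^2) = 1. The eigenspace has dimension 5 - 3 = 2, so there are 2 Jordan blocks; the rank sequence gives block sizes [2, 2].

For λ = 2: algebraic multiplicity 1 gives one 1×1 block.

Assembling the blocks gives the Jordan form J above.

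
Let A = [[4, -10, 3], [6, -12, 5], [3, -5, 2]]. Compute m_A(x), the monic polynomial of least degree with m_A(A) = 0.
m_A(x) = (x + 2)^3

The characteristic polynomial factors as (x + 2)^3. The minimal polynomial is ∏(x - λ)^{k_λ} where k_λ is the size of the largest Jordan block at λ.

For λ = -2: rank(A + 2I) = 2, and the largest Jordan block has size 3 (the smallest k with rank((A + 2I)^k) = rank((A + 2I)^(k+1))).

So m_A(x) = (x + 2)^3.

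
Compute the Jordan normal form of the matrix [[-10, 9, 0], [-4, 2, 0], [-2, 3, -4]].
The characteristic polynomial is det(xI - A) = (x + 4)^3, so the eigenvalues are -4 (algebraic multiplicity 3).

For λ = -4: rank(A + 4I) = 1, rank((A + 4I)^2) = 0. The eigenspace has dimension 3 - 1 = 2, so there are 2 Jordan blocks; the rank sequence gives block sizes [2, 1].

Assembling the blocks gives the Jordan form J above.

J = [[-4, 1, 0], [0, -4, 0], [0, 0, -4]]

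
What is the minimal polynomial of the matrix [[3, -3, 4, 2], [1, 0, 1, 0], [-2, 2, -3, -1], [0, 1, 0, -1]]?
The characteristic polynomial factors as x^3(x + 1). The minimal polynomial is ∏(x - λ)^{k_λ} where k_λ is the size of the largest Jordan block at λ.

For λ = -1: rank(A + I) = 3, and the largest Jordan block has size 1 (the smallest k with rank((A + I)^k) = rank((A + I)^(k+1))).
For λ = 0: rank(A) = 3, and the largest Jordan block has size 3 (the smallest k with rank(A^k) = rank(A^(k+1))).

So m_A(x) = x^3(x + 1).

m_A(x) = x^3(x + 1)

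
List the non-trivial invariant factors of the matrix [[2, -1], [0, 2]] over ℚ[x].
(x - 2)^2

The Jordan structure of A has elementary divisors (x - 2)^2. Arranging the block sizes at each eigenvalue in decreasing order and taking row products gives the invariant factors.

Invariant factors (smallest first, each dividing the next): (x - 2)^2.

Check: the last factor (x - 2)^2 is the minimal polynomial, and the product (x - 2)^2 is the characteristic polynomial.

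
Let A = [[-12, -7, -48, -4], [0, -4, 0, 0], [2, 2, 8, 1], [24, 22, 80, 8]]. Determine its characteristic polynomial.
χ_A(x) = (x - 4)^2(x + 4)^2

xI - A = [[x + 12, 7, 48, 4], [0, x + 4, 0, 0], [-2, -2, x - 8, -1], [-24, -22, -80, x - 8]].

Expanding det(xI - A) along the first row:
det(xI - A) = + (x + 12)·det([[x + 4, 0, 0], [-2, x - 8, -1], [-22, -80, x - 8]]) - (7)·det([[0, 0, 0], [-2, x - 8, -1], [-24, -80, x - 8]]) + (48)·det([[0, x + 4, 0], [-2, -2, -1], [-24, -22, x - 8]]) - (4)·det([[0, x + 4, 0], [-2, -2, x - 8], [-24, -22, -80]]).

Evaluating gives χ_A(x) = x^4 - 32x^2 + 256 = (x - 4)^2(x + 4)^2.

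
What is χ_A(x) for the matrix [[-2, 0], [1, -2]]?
xI - A = [[x + 2, 0], [-1, x + 2]].

Expanding det(xI - A) along the first row:
det(xI - A) = + (x + 2)·det([[x + 2]]) - (0)·det([[-1]]).

Evaluating gives χ_A(x) = x^2 + 4x + 4 = (x + 2)^2.

χ_A(x) = (x + 2)^2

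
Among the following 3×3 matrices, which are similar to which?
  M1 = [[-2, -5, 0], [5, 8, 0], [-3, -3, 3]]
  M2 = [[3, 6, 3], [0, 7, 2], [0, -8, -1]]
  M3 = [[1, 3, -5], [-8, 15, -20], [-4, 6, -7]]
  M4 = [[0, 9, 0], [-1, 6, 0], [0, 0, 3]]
Characteristic polynomials: χ_{M1} = (x - 3)^3, χ_{M2} = (x - 3)^3, χ_{M3} = (x - 3)^3, χ_{M4} = (x - 3)^3.

{M1, M2, M3, M4}: invariant factors x - 3, (x - 3)^2.

Matrices are similar if and only if their invariant-factor lists agree; the partition into similarity classes is {M1, M2, M3, M4}.

1 class: {M1, M2, M3, M4}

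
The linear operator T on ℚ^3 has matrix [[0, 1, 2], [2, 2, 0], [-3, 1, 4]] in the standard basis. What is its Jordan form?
J = [[2, 1, 0], [0, 2, 1], [0, 0, 2]]

The characteristic polynomial is det(xI - A) = (x - 2)^3, so the eigenvalues are 2 (algebraic multiplicity 3).

For λ = 2: rank(A - 2I) = 2, rank((A - 2I)^2) = 1, rank((A - 2I)^3) = 0. The eigenspace has dimension 3 - 2 = 1, so there is 1 Jordan block; the rank sequence gives block sizes [3].

Assembling the blocks gives the Jordan form J above.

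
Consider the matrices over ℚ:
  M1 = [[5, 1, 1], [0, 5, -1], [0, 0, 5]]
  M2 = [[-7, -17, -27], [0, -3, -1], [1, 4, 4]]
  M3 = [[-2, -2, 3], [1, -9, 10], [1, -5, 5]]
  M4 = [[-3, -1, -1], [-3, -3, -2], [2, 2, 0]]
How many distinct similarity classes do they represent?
2 classes: {M1}, {M2, M3, M4}

Characteristic polynomials: χ_{M1} = (x - 5)^3, χ_{M2} = (x + 2)^3, χ_{M3} = (x + 2)^3, χ_{M4} = (x + 2)^3.

{M1}: invariant factors (x - 5)^3.

{M2, M3, M4}: invariant factors (x + 2)^3.

Matrices are similar if and only if their invariant-factor lists agree; the partition into similarity classes is {M1}, {M2, M3, M4}.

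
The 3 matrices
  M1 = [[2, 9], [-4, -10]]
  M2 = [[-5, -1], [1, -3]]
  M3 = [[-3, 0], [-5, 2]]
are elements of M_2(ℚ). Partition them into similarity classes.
Characteristic polynomials: χ_{M1} = (x + 4)^2, χ_{M2} = (x + 4)^2, χ_{M3} = (x - 2)(x + 3).

{M1, M2}: invariant factors (x + 4)^2.

{M3}: invariant factors (x - 2)(x + 3).

Matrices are similar if and only if their invariant-factor lists agree; the partition into similarity classes is {M1, M2}, {M3}.

2 classes: {M1, M2}, {M3}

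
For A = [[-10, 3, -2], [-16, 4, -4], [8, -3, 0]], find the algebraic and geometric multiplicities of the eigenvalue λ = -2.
algebraic multiplicity 3, geometric multiplicity 2

The characteristic polynomial is (x + 2)^3, so the factor x + 2 appears with exponent 3: the algebraic multiplicity is 3.

rank(A + 2I) = 1, so the eigenspace has dimension 3 - 1 = 2: the geometric multiplicity is 2.

Since 2 < 3, A is not diagonalizable.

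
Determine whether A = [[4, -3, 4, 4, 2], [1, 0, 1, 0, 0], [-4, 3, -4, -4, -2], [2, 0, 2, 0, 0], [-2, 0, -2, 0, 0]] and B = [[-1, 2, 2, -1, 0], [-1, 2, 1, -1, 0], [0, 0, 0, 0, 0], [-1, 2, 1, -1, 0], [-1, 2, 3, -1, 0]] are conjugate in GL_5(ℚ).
Yes.

Two matrices over a field are similar if and only if they have the same invariant factors.

Both A and B have characteristic polynomial x^5 and minimal polynomial x^3. Computing further, both have invariant factors x, x, x^3. Hence A and B are similar.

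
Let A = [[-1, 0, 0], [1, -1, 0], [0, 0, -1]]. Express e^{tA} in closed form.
e^{tA} = [[e^{-t}, 0, 0], [t*e^{-t}, e^{-t}, 0], [0, 0, e^{-t}]]

A has Jordan form J = [[-1, 1, 0], [0, -1, 0], [0, 0, -1]] with A = PJP^{-1}, so e^{tA} = P e^{tJ} P^{-1}.

For a Jordan block J_k(λ), e^{tJ_k(λ)} = e^{λt} · (I + tN + t^2 N^2/2! + ... + t^{k-1} N^{k-1}/(k-1)!) where N is the nilpotent superdiagonal part.

Assembling the blocks and conjugating back gives the entries of e^{tA} as shown above.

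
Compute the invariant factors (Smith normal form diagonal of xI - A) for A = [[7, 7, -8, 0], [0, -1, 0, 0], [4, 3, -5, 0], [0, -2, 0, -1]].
The Jordan structure of A has elementary divisors (x + 1)^2, (x + 1), (x - 3). Arranging the block sizes at each eigenvalue in decreasing order and taking row products gives the invariant factors.

Invariant factors (smallest first, each dividing the next): x + 1, (x - 3)(x + 1)^2.

Check: the last factor (x - 3)(x + 1)^2 is the minimal polynomial, and the product (x - 3)(x + 1)^3 is the characteristic polynomial.

x + 1, (x - 3)(x + 1)^2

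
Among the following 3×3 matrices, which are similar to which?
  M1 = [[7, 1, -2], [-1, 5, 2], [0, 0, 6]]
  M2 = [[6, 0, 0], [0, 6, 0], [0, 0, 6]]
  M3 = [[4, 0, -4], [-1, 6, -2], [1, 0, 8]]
2 classes: {M1, M3}, {M2}

Characteristic polynomials: χ_{M1} = (x - 6)^3, χ_{M2} = (x - 6)^3, χ_{M3} = (x - 6)^3.

{M1, M3}: invariant factors x - 6, (x - 6)^2.

{M2}: invariant factors x - 6, x - 6, x - 6.

Matrices are similar if and only if their invariant-factor lists agree; the partition into similarity classes is {M1, M3}, {M2}.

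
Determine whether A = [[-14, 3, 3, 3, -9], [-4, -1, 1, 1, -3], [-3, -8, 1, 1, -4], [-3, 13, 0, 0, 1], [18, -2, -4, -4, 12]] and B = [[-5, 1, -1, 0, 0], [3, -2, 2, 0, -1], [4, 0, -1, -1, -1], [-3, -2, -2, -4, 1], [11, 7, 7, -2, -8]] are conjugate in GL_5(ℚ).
No.

trace(A) = -2 but trace(B) = -20. The trace is a similarity invariant, so A and B are not similar.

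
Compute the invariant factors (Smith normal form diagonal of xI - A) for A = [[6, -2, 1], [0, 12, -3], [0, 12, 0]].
The Jordan structure of A has elementary divisors (x - 6)^2, (x - 6). Arranging the block sizes at each eigenvalue in decreasing order and taking row products gives the invariant factors.

Invariant factors (smallest first, each dividing the next): x - 6, (x - 6)^2.

Check: the last factor (x - 6)^2 is the minimal polynomial, and the product (x - 6)^3 is the characteristic polynomial.

x - 6, (x - 6)^2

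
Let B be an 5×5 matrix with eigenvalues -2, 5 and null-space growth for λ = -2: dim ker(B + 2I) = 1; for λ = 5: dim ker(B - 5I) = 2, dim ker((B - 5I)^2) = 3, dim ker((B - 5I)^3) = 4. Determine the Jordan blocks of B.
Jordan blocks: (-2, 1), (5, 3), (5, 1)

λ = -2: successive nullity increments [1] count blocks of size ≥ k; block sizes are [1].
λ = 5: successive nullity increments [2, 1, 1] count blocks of size ≥ k; block sizes are [3, 1].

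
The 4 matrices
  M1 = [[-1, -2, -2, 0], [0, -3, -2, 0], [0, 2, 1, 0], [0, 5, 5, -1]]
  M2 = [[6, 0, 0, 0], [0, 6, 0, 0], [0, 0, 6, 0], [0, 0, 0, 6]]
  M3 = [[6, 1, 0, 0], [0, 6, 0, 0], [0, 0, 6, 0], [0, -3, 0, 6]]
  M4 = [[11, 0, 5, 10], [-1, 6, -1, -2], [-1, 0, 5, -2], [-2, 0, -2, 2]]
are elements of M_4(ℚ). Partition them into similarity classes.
3 classes: {M1}, {M2}, {M3, M4}

Characteristic polynomials: χ_{M1} = (x + 1)^4, χ_{M2} = (x - 6)^4, χ_{M3} = (x - 6)^4, χ_{M4} = (x - 6)^4.

{M1}: invariant factors x + 1, x + 1, (x + 1)^2.

{M2}: invariant factors x - 6, x - 6, x - 6, x - 6.

{M3, M4}: invariant factors x - 6, x - 6, (x - 6)^2.

Matrices are similar if and only if their invariant-factor lists agree; the partition into similarity classes is {M1}, {M2}, {M3, M4}.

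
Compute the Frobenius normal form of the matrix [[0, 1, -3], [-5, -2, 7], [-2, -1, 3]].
The invariant factors of A (the non-unit diagonal entries of the Smith normal form of xI - A over ℚ[x]) are (x + 1)(x^2 - 2x + 2), each dividing the next. The characteristic polynomial is their product, (x + 1)(x^2 - 2x + 2).

The rational canonical form is the block-diagonal matrix of companion matrices C(f_i):
R = [[0, 0, -2], [1, 0, 0], [0, 1, 1]].

Note the characteristic polynomial does not split into linear factors over ℚ, so A has no Jordan form over ℚ; the rational canonical form exists over any field.

R = [[0, 0, -2], [1, 0, 0], [0, 1, 1]]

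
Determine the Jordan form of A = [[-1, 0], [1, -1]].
The characteristic polynomial is det(xI - A) = (x + 1)^2, so the eigenvalues are -1 (algebraic multiplicity 2).

For λ = -1: rank(A + I) = 1, rank((A + I)^2) = 0. The eigenspace has dimension 2 - 1 = 1, so there is 1 Jordan block; the rank sequence gives block sizes [2].

Assembling the blocks gives the Jordan form J above.

J = [[-1, 1], [0, -1]]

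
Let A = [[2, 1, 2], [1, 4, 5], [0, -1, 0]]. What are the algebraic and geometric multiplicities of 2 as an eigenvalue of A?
algebraic multiplicity 3, geometric multiplicity 1

The characteristic polynomial is (x - 2)^3, so the factor x - 2 appears with exponent 3: the algebraic multiplicity is 3.

rank(A - 2I) = 2, so the eigenspace has dimension 3 - 2 = 1: the geometric multiplicity is 1.

Since 1 < 3, A is not diagonalizable.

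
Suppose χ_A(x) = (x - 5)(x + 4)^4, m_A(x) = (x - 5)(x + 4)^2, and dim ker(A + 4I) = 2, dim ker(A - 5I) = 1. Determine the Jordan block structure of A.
Jordan blocks: (-4, 2), (-4, 2), (5, 1)

λ = -4: algebraic multiplicity 4 (exponent in χ_A), largest block size 2 (exponent in m_A), 2 blocks (geometric multiplicity). These force block sizes [2, 2].
λ = 5: algebraic multiplicity 1 (exponent in χ_A), largest block size 1 (exponent in m_A), 1 block (geometric multiplicity). This forces block sizes [1].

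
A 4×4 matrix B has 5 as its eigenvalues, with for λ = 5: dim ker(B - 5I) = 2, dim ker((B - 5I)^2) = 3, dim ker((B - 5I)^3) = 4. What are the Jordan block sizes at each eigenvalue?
Jordan blocks: (5, 3), (5, 1)

λ = 5: successive nullity increments [2, 1, 1] count blocks of size ≥ k; block sizes are [3, 1].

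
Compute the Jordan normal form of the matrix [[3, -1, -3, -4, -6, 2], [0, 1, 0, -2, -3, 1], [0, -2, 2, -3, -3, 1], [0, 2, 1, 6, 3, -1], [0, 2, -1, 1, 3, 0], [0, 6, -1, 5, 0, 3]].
The characteristic polynomial is det(xI - A) = (x - 3)^6, so the eigenvalues are 3 (algebraic multiplicity 6).

For λ = 3: rank(A - 3I) = 3, rank((A - 3I)^2) = 1, rank((A - 3I)^3) = 0. The eigenspace has dimension 6 - 3 = 3, so there are 3 Jordan blocks; the rank sequence gives block sizes [3, 2, 1].

Assembling the blocks gives the Jordan form J above.

J = [[3, 1, 0, 0, 0, 0], [0, 3, 1, 0, 0, 0], [0, 0, 3, 0, 0, 0], [0, 0, 0, 3, 1, 0], [0, 0, 0, 0, 3, 0], [0, 0, 0, 0, 0, 3]]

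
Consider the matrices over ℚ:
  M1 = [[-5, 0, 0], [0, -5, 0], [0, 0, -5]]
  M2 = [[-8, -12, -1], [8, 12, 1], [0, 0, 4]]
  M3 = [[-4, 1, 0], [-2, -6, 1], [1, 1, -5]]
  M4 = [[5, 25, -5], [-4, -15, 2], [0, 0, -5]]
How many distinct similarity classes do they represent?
Characteristic polynomials: χ_{M1} = (x + 5)^3, χ_{M2} = x(x - 4)^2, χ_{M3} = (x + 5)^3, χ_{M4} = (x + 5)^3.

{M1}: invariant factors x + 5, x + 5, x + 5.

{M2}: invariant factors x(x - 4)^2.

{M3}: invariant factors (x + 5)^3.

{M4}: invariant factors x + 5, (x + 5)^2.

Matrices are similar if and only if their invariant-factor lists agree; the partition into similarity classes is {M1}, {M2}, {M3}, {M4}.

4 classes: {M1}, {M2}, {M3}, {M4}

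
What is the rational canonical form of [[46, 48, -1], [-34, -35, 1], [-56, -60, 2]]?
R = [[0, 0, 36], [1, 0, -48], [0, 1, 13]]

The invariant factors of A (the non-unit diagonal entries of the Smith normal form of xI - A over ℚ[x]) are (x - 6)^2(x - 1), each dividing the next. The characteristic polynomial is their product, (x - 6)^2(x - 1).

The rational canonical form is the block-diagonal matrix of companion matrices C(f_i):
R = [[0, 0, 36], [1, 0, -48], [0, 1, 13]].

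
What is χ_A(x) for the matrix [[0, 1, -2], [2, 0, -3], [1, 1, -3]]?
xI - A = [[x, -1, 2], [-2, x, 3], [-1, -1, x + 3]].

Expanding det(xI - A) along the first row:
det(xI - A) = + (x)·det([[x, 3], [-1, x + 3]]) - (-1)·det([[-2, 3], [-1, x + 3]]) + (2)·det([[-2, x], [-1, -1]]).

Evaluating gives χ_A(x) = x^3 + 3x^2 + 3x + 1 = (x + 1)^3.

χ_A(x) = (x + 1)^3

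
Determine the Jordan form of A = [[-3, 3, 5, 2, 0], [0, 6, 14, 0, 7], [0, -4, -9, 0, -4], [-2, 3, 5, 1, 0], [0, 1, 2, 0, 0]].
The characteristic polynomial is det(xI - A) = (x + 1)^5, so the eigenvalues are -1 (algebraic multiplicity 5).

For λ = -1: rank(A + I) = 2, rank((A + I)^2) = 1, rank((A + I)^3) = 0. The eigenspace has dimension 5 - 2 = 3, so there are 3 Jordan blocks; the rank sequence gives block sizes [3, 1, 1].

Assembling the blocks gives the Jordan form J above.

J = [[-1, 1, 0, 0, 0], [0, -1, 1, 0, 0], [0, 0, -1, 0, 0], [0, 0, 0, -1, 0], [0, 0, 0, 0, -1]]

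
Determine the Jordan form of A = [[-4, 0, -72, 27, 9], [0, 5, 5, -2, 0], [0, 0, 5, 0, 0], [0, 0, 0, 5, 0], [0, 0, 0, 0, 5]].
The characteristic polynomial is det(xI - A) = (x - 5)^4(x + 4), so the eigenvalues are -4 (algebraic multiplicity 1), 5 (algebraic multiplicity 4).

For λ = -4: algebraic multiplicity 1 gives one 1×1 block.

For λ = 5: rank(A - 5I) = 2, rank((A - 5I)^2) = 1. The eigenspace has dimension 5 - 2 = 3, so there are 3 Jordan blocks; the rank sequence gives block sizes [2, 1, 1].

Assembling the blocks gives the Jordan form J above.

J = [[-4, 0, 0, 0, 0], [0, 5, 1, 0, 0], [0, 0, 5, 0, 0], [0, 0, 0, 5, 0], [0, 0, 0, 0, 5]]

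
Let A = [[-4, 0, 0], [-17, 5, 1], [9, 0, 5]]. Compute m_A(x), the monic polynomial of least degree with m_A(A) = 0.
m_A(x) = (x - 5)^2(x + 4)

The characteristic polynomial factors as (x - 5)^2(x + 4). The minimal polynomial is ∏(x - λ)^{k_λ} where k_λ is the size of the largest Jordan block at λ.

For λ = -4: rank(A + 4I) = 2, and the largest Jordan block has size 1 (the smallest k with rank((A + 4I)^k) = rank((A + 4I)^(k+1))).
For λ = 5: rank(A - 5I) = 2, and the largest Jordan block has size 2 (the smallest k with rank((A - 5I)^k) = rank((A - 5I)^(k+1))).

So m_A(x) = (x - 5)^2(x + 4).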